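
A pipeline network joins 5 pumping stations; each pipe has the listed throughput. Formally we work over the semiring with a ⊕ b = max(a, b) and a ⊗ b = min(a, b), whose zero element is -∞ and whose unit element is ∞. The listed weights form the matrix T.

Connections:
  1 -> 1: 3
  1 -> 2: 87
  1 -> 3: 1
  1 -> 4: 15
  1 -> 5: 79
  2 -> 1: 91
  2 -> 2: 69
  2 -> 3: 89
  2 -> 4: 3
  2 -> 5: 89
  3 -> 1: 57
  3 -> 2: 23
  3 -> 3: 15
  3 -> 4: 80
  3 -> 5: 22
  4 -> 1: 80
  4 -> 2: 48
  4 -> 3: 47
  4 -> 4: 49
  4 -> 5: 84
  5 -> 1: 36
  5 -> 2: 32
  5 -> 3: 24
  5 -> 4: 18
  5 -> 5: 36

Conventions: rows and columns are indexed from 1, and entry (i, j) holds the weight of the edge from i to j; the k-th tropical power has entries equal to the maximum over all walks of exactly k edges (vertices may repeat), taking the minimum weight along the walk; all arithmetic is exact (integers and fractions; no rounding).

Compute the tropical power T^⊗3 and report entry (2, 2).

T^⊗2:
  [87, 69, 87, 18, 87]
  [69, 87, 69, 80, 79]
  [80, 57, 47, 49, 80]
  [49, 80, 48, 49, 79]
  [36, 36, 32, 24, 36]
T^⊗3:
  [69, 87, 69, 80, 79]
  [87, 69, 87, 69, 87]
  [57, 80, 57, 49, 79]
  [80, 69, 80, 49, 80]
  [36, 36, 36, 32, 36]
Key observation: the optimum is the walk 2->1->2->2, with weight 91 min 87 min 69 = 69.
Optimal value attained by: walk 2->1->2->2.
Answer: (T^⊗3)[2][2] = 69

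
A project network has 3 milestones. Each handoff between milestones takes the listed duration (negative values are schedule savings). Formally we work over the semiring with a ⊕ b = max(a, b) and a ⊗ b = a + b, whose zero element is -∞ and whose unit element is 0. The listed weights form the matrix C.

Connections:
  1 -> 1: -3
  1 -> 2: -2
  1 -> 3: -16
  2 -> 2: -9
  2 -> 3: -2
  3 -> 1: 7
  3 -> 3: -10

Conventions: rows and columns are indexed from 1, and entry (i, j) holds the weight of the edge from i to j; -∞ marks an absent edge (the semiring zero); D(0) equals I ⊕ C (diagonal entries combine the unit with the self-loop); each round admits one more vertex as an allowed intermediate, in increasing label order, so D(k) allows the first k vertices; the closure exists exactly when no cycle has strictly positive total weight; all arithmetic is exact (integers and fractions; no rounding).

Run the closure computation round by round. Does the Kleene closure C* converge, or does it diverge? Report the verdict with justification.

D(0):
  [0, -2, -16]
  [-∞, 0, -2]
  [7, -∞, 0]
D(1):
  [0, -2, -16]
  [-∞, 0, -2]
  [7, 5, 0]
Detection: at round 2, diagonal entry (3, 3) turns strictly positive.
Key observation: the cycle 3->1->2->3 has total weight 7 + (-2) + (-2), which is strictly positive.
Answer: DIVERGES — positive cycle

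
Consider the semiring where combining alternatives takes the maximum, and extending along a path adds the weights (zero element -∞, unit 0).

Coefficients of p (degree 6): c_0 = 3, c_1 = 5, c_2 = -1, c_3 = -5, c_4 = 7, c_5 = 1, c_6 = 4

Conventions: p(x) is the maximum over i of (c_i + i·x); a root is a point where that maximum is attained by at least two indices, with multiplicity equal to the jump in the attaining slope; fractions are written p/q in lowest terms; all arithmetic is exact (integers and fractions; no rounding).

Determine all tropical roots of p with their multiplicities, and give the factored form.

hull edge (i=0, c=3) to (i=1, c=5): slope 2, span 1
hull edge (i=1, c=5) to (i=4, c=7): slope 2/3, span 3
hull edge (i=4, c=7) to (i=6, c=4): slope -3/2, span 2
Factored form: p(x) = 4 ⊗ (x ⊕ (-2)) ⊗ (x ⊕ (-2/3)) ⊗ (x ⊕ (-2/3)) ⊗ (x ⊕ (-2/3)) ⊗ (x ⊕ 3/2) ⊗ (x ⊕ 3/2)
Answer: roots = -2 (mult 1), -2/3 (mult 3), 3/2 (mult 2)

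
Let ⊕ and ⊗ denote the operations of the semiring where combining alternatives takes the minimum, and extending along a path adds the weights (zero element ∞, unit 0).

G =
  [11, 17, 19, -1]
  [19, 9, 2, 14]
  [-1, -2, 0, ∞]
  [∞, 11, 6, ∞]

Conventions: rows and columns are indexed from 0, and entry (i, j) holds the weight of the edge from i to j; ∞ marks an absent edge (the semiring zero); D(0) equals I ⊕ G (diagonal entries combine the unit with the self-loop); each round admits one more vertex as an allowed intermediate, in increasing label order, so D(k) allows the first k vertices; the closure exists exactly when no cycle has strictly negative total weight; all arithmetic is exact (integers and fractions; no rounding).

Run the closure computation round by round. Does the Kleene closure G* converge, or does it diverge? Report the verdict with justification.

D(0):
  [0, 17, 19, -1]
  [19, 0, 2, 14]
  [-1, -2, 0, ∞]
  [∞, 11, 6, 0]
D(1):
  [0, 17, 19, -1]
  [19, 0, 2, 14]
  [-1, -2, 0, -2]
  [∞, 11, 6, 0]
D(2):
  [0, 17, 19, -1]
  [19, 0, 2, 14]
  [-1, -2, 0, -2]
  [30, 11, 6, 0]
D(3):
  [0, 17, 19, -1]
  [1, 0, 2, 0]
  [-1, -2, 0, -2]
  [5, 4, 6, 0]
D(4):
  [0, 3, 5, -1]
  [1, 0, 2, 0]
  [-1, -2, 0, -2]
  [5, 4, 6, 0]
Key observation: every diagonal entry stays at the unit through all rounds, so no improving cycle exists.
Answer: CONVERGES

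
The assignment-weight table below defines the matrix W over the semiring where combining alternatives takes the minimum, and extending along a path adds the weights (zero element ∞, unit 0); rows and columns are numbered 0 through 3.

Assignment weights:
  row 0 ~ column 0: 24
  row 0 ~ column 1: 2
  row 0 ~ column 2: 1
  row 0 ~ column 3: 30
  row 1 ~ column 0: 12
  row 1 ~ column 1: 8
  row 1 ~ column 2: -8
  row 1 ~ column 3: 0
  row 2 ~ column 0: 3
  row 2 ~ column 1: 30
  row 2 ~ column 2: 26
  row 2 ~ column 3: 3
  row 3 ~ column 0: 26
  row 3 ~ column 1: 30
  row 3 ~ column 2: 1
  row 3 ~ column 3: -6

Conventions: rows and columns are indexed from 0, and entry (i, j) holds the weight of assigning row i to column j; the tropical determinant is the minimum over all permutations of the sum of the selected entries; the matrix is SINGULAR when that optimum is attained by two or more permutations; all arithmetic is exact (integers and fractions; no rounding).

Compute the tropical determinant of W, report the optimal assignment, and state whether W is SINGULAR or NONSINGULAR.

σ = (0, 1, 2, 3): 24 + 8 + 26 + (-6) = 52
σ = (0, 1, 3, 2): 24 + 8 + 3 + 1 = 36
σ = (0, 2, 1, 3): 24 + (-8) + 30 + (-6) = 40
σ = (0, 2, 3, 1): 24 + (-8) + 3 + 30 = 49
σ = (0, 3, 1, 2): 24 + 0 + 30 + 1 = 55
σ = (0, 3, 2, 1): 24 + 0 + 26 + 30 = 80
σ = (1, 0, 2, 3): 2 + 12 + 26 + (-6) = 34
σ = (1, 0, 3, 2): 2 + 12 + 3 + 1 = 18
σ = (1, 2, 0, 3): 2 + (-8) + 3 + (-6) = -9
σ = (1, 2, 3, 0): 2 + (-8) + 3 + 26 = 23
σ = (1, 3, 0, 2): 2 + 0 + 3 + 1 = 6
σ = (1, 3, 2, 0): 2 + 0 + 26 + 26 = 54
σ = (2, 0, 1, 3): 1 + 12 + 30 + (-6) = 37
σ = (2, 0, 3, 1): 1 + 12 + 3 + 30 = 46
σ = (2, 1, 0, 3): 1 + 8 + 3 + (-6) = 6
σ = (2, 1, 3, 0): 1 + 8 + 3 + 26 = 38
σ = (2, 3, 0, 1): 1 + 0 + 3 + 30 = 34
σ = (2, 3, 1, 0): 1 + 0 + 30 + 26 = 57
σ = (3, 0, 1, 2): 30 + 12 + 30 + 1 = 73
σ = (3, 0, 2, 1): 30 + 12 + 26 + 30 = 98
σ = (3, 1, 0, 2): 30 + 8 + 3 + 1 = 42
σ = (3, 1, 2, 0): 30 + 8 + 26 + 26 = 90
σ = (3, 2, 0, 1): 30 + (-8) + 3 + 30 = 55
σ = (3, 2, 1, 0): 30 + (-8) + 30 + 26 = 78
Optimal value attained by: σ = (1, 2, 0, 3).
Answer: det⊕(W) = -9; verdict: NONSINGULAR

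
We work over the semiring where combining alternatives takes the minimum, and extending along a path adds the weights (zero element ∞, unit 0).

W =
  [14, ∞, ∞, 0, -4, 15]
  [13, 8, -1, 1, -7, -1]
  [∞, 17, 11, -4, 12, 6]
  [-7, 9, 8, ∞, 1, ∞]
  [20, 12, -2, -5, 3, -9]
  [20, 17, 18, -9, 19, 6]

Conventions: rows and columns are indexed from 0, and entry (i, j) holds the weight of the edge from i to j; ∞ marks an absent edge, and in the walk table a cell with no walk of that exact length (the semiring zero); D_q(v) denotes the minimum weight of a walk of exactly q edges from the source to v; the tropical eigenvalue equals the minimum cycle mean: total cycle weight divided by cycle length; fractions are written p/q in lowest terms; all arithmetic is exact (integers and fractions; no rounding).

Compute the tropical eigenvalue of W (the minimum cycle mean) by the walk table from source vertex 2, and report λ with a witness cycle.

q=0: [∞, ∞, 0, ∞, ∞, ∞]
q=1: [∞, 17, 11, -4, 12, 6]
q=2: [-11, 5, 4, -3, -3, 3]
q=3: [-10, 6, -5, -11, -15, -12]
q=4: [-18, -3, -17, -21, -14, -24]
q=5: [-28, -12, -16, -33, -22, -23]
q=6: [-40, -24, -25, -32, -32, -31]
Optimal cycle mean attained by: cycle 0->4->5->3->0, total (-4) + (-9) + (-9) + (-7), length 4.
Answer: λ = -29/4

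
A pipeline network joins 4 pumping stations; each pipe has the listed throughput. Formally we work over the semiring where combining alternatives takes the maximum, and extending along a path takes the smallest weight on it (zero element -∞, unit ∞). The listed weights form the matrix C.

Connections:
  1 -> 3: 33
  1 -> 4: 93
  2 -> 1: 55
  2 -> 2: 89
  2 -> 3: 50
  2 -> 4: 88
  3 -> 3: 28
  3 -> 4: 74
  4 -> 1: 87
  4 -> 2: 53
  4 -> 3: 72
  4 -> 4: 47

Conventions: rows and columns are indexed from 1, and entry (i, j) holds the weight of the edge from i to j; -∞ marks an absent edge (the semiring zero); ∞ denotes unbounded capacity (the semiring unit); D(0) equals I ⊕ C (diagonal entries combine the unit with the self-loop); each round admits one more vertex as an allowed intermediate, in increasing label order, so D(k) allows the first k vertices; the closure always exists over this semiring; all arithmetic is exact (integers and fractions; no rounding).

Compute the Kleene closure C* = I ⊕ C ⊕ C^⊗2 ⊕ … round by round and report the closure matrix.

D(0):
  [∞, -∞, 33, 93]
  [55, ∞, 50, 88]
  [-∞, -∞, ∞, 74]
  [87, 53, 72, ∞]
D(1):
  [∞, -∞, 33, 93]
  [55, ∞, 50, 88]
  [-∞, -∞, ∞, 74]
  [87, 53, 72, ∞]
D(2):
  [∞, -∞, 33, 93]
  [55, ∞, 50, 88]
  [-∞, -∞, ∞, 74]
  [87, 53, 72, ∞]
D(3):
  [∞, -∞, 33, 93]
  [55, ∞, 50, 88]
  [-∞, -∞, ∞, 74]
  [87, 53, 72, ∞]
D(4):
  [∞, 53, 72, 93]
  [87, ∞, 72, 88]
  [74, 53, ∞, 74]
  [87, 53, 72, ∞]
Answer: C* = [[∞, 53, 72, 93], [87, ∞, 72, 88], [74, 53, ∞, 74], [87, 53, 72, ∞]]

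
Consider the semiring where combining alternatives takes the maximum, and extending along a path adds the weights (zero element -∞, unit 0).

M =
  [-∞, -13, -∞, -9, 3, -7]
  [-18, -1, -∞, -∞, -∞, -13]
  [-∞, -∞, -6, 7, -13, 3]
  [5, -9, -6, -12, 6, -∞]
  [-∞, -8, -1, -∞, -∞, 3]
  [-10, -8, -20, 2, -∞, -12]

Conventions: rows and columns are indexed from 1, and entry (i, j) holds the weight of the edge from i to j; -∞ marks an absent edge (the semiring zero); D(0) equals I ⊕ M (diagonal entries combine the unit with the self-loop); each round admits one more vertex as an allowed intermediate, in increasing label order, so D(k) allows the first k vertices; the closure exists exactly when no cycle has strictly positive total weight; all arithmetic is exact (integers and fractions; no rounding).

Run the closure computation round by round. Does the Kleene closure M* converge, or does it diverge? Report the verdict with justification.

D(0):
  [0, -13, -∞, -9, 3, -7]
  [-18, 0, -∞, -∞, -∞, -13]
  [-∞, -∞, 0, 7, -13, 3]
  [5, -9, -6, 0, 6, -∞]
  [-∞, -8, -1, -∞, 0, 3]
  [-10, -8, -20, 2, -∞, 0]
D(1):
  [0, -13, -∞, -9, 3, -7]
  [-18, 0, -∞, -27, -15, -13]
  [-∞, -∞, 0, 7, -13, 3]
  [5, -8, -6, 0, 8, -2]
  [-∞, -8, -1, -∞, 0, 3]
  [-10, -8, -20, 2, -7, 0]
D(2):
  [0, -13, -∞, -9, 3, -7]
  [-18, 0, -∞, -27, -15, -13]
  [-∞, -∞, 0, 7, -13, 3]
  [5, -8, -6, 0, 8, -2]
  [-26, -8, -1, -35, 0, 3]
  [-10, -8, -20, 2, -7, 0]
Detection: at round 3, diagonal entry (4, 4) turns strictly positive.
Key observation: the cycle 4->3->4 has total weight (-6) + 7, which is strictly positive.
Answer: DIVERGES — positive cycle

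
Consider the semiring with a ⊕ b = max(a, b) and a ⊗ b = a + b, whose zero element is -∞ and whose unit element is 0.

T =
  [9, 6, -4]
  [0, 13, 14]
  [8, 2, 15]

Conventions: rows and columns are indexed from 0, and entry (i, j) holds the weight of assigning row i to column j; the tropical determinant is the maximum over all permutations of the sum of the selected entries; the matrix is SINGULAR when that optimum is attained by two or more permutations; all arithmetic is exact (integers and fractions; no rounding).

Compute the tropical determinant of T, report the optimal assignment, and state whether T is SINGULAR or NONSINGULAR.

σ = (0, 1, 2): 9 + 13 + 15 = 37
σ = (0, 2, 1): 9 + 14 + 2 = 25
σ = (1, 0, 2): 6 + 0 + 15 = 21
σ = (1, 2, 0): 6 + 14 + 8 = 28
σ = (2, 0, 1): (-4) + 0 + 2 = -2
σ = (2, 1, 0): (-4) + 13 + 8 = 17
Optimal value attained by: σ = (0, 1, 2).
Answer: det⊕(T) = 37; verdict: NONSINGULAR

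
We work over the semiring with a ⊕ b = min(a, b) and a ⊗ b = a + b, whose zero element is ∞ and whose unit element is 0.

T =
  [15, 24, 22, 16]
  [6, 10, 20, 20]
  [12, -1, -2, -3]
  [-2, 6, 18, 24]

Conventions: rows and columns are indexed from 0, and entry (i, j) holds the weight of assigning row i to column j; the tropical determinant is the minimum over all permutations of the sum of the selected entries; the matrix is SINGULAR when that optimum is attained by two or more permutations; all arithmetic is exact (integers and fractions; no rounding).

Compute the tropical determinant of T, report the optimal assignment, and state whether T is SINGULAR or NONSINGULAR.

σ = (0, 1, 2, 3): 15 + 10 + (-2) + 24 = 47
σ = (0, 1, 3, 2): 15 + 10 + (-3) + 18 = 40
σ = (0, 2, 1, 3): 15 + 20 + (-1) + 24 = 58
σ = (0, 2, 3, 1): 15 + 20 + (-3) + 6 = 38
σ = (0, 3, 1, 2): 15 + 20 + (-1) + 18 = 52
σ = (0, 3, 2, 1): 15 + 20 + (-2) + 6 = 39
σ = (1, 0, 2, 3): 24 + 6 + (-2) + 24 = 52
σ = (1, 0, 3, 2): 24 + 6 + (-3) + 18 = 45
σ = (1, 2, 0, 3): 24 + 20 + 12 + 24 = 80
σ = (1, 2, 3, 0): 24 + 20 + (-3) + (-2) = 39
σ = (1, 3, 0, 2): 24 + 20 + 12 + 18 = 74
σ = (1, 3, 2, 0): 24 + 20 + (-2) + (-2) = 40
σ = (2, 0, 1, 3): 22 + 6 + (-1) + 24 = 51
σ = (2, 0, 3, 1): 22 + 6 + (-3) + 6 = 31
σ = (2, 1, 0, 3): 22 + 10 + 12 + 24 = 68
σ = (2, 1, 3, 0): 22 + 10 + (-3) + (-2) = 27
σ = (2, 3, 0, 1): 22 + 20 + 12 + 6 = 60
σ = (2, 3, 1, 0): 22 + 20 + (-1) + (-2) = 39
σ = (3, 0, 1, 2): 16 + 6 + (-1) + 18 = 39
σ = (3, 0, 2, 1): 16 + 6 + (-2) + 6 = 26
σ = (3, 1, 0, 2): 16 + 10 + 12 + 18 = 56
σ = (3, 1, 2, 0): 16 + 10 + (-2) + (-2) = 22
σ = (3, 2, 0, 1): 16 + 20 + 12 + 6 = 54
σ = (3, 2, 1, 0): 16 + 20 + (-1) + (-2) = 33
Optimal value attained by: σ = (3, 1, 2, 0).
Answer: det⊕(T) = 22; verdict: NONSINGULAR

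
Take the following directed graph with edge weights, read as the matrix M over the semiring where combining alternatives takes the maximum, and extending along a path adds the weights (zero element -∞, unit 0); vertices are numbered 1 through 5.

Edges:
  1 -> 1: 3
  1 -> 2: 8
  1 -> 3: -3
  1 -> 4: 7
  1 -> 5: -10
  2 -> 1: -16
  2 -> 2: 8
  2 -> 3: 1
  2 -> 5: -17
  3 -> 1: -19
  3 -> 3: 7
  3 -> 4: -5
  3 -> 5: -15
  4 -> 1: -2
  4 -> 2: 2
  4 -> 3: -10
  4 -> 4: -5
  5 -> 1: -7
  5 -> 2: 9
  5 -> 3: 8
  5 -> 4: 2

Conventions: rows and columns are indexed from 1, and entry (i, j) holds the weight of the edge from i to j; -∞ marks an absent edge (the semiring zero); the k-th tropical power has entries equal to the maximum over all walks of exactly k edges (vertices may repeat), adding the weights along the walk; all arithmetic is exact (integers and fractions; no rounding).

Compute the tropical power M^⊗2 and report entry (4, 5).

M^⊗2:
  [6, 16, 9, 10, -7]
  [-8, 16, 9, -4, -9]
  [-7, -3, 14, 2, -8]
  [1, 10, 3, 5, -12]
  [0, 17, 15, 3, -7]
Key observation: the optimum is the walk 4->1->5, with weight (-2) + (-10) = -12.
Optimal value attained by: walk 4->1->5.
Answer: (M^⊗2)[4][5] = -12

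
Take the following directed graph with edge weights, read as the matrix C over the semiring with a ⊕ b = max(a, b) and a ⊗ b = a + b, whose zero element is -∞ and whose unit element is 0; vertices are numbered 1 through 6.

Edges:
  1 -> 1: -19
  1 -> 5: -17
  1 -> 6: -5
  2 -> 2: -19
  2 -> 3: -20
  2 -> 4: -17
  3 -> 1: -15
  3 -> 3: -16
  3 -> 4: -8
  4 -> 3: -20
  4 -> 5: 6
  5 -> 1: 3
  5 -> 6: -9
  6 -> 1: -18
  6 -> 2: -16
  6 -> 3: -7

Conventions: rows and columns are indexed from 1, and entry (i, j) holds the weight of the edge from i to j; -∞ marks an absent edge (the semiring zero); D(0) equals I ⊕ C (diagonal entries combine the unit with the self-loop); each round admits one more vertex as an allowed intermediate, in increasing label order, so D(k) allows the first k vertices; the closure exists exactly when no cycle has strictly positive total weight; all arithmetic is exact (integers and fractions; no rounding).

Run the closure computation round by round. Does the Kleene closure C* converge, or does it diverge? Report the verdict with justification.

D(0):
  [0, -∞, -∞, -∞, -17, -5]
  [-∞, 0, -20, -17, -∞, -∞]
  [-15, -∞, 0, -8, -∞, -∞]
  [-∞, -∞, -20, 0, 6, -∞]
  [3, -∞, -∞, -∞, 0, -9]
  [-18, -16, -7, -∞, -∞, 0]
D(1):
  [0, -∞, -∞, -∞, -17, -5]
  [-∞, 0, -20, -17, -∞, -∞]
  [-15, -∞, 0, -8, -32, -20]
  [-∞, -∞, -20, 0, 6, -∞]
  [3, -∞, -∞, -∞, 0, -2]
  [-18, -16, -7, -∞, -35, 0]
D(2):
  [0, -∞, -∞, -∞, -17, -5]
  [-∞, 0, -20, -17, -∞, -∞]
  [-15, -∞, 0, -8, -32, -20]
  [-∞, -∞, -20, 0, 6, -∞]
  [3, -∞, -∞, -∞, 0, -2]
  [-18, -16, -7, -33, -35, 0]
D(3):
  [0, -∞, -∞, -∞, -17, -5]
  [-35, 0, -20, -17, -52, -40]
  [-15, -∞, 0, -8, -32, -20]
  [-35, -∞, -20, 0, 6, -40]
  [3, -∞, -∞, -∞, 0, -2]
  [-18, -16, -7, -15, -35, 0]
D(4):
  [0, -∞, -∞, -∞, -17, -5]
  [-35, 0, -20, -17, -11, -40]
  [-15, -∞, 0, -8, -2, -20]
  [-35, -∞, -20, 0, 6, -40]
  [3, -∞, -∞, -∞, 0, -2]
  [-18, -16, -7, -15, -9, 0]
D(5):
  [0, -∞, -∞, -∞, -17, -5]
  [-8, 0, -20, -17, -11, -13]
  [1, -∞, 0, -8, -2, -4]
  [9, -∞, -20, 0, 6, 4]
  [3, -∞, -∞, -∞, 0, -2]
  [-6, -16, -7, -15, -9, 0]
D(6):
  [0, -21, -12, -20, -14, -5]
  [-8, 0, -20, -17, -11, -13]
  [1, -20, 0, -8, -2, -4]
  [9, -12, -3, 0, 6, 4]
  [3, -18, -9, -17, 0, -2]
  [-6, -16, -7, -15, -9, 0]
Key observation: every diagonal entry stays at the unit through all rounds, so no improving cycle exists.
Answer: CONVERGES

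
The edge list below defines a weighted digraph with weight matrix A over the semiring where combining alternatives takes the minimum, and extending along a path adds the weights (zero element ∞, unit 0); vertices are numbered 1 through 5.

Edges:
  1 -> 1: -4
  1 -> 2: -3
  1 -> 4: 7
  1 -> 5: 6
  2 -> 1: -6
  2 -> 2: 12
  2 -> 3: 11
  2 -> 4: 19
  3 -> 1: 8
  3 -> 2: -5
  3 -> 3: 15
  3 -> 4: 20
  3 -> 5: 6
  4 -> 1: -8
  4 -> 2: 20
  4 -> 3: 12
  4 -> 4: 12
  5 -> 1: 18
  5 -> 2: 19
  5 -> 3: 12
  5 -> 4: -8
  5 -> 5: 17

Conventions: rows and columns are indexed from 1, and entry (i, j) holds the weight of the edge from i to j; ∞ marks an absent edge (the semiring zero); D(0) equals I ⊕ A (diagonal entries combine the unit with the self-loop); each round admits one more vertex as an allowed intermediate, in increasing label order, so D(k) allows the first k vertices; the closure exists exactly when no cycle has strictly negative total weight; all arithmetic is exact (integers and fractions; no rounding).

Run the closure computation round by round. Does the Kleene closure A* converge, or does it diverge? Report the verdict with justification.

Detection: at round 0, diagonal entry (1, 1) turns strictly negative.
Key observation: the cycle 1->1 has total weight (-4), which is strictly negative.
Answer: DIVERGES — negative cycle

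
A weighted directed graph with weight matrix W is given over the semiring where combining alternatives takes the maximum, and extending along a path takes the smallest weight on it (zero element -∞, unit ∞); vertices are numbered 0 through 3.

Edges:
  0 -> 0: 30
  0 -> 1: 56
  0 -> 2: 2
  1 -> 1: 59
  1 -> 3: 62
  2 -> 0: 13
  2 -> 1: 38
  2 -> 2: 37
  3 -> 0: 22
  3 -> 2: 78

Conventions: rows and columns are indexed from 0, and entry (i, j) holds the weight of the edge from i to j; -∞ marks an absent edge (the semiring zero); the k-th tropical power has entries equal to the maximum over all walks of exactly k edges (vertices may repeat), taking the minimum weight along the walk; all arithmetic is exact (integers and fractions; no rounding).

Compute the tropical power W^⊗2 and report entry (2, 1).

W^⊗2:
  [30, 56, 2, 56]
  [22, 59, 62, 59]
  [13, 38, 37, 38]
  [22, 38, 37, -∞]
Key observation: the optimum is the walk 2->1->1, with weight 38 min 59 = 38.
Optimal value attained by: walk 2->1->1.
Answer: (W^⊗2)[2][1] = 38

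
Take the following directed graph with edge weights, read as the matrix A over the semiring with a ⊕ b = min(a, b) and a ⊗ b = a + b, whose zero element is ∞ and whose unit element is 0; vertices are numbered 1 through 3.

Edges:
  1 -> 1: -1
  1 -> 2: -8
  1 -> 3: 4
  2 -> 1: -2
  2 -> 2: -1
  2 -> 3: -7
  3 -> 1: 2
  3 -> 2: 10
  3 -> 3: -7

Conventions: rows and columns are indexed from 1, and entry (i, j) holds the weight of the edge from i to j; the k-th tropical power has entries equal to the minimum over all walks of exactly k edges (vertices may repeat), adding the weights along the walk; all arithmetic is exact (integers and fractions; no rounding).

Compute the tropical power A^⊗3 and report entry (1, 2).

A^⊗2:
  [-10, -9, -15]
  [-5, -10, -14]
  [-5, -6, -14]
A^⊗3:
  [-13, -18, -22]
  [-12, -13, -21]
  [-12, -13, -21]
Key observation: the optimum is the walk 1->2->1->2, with weight (-8) + (-2) + (-8) = -18.
Optimal value attained by: walk 1->2->1->2.
Answer: (A^⊗3)[1][2] = -18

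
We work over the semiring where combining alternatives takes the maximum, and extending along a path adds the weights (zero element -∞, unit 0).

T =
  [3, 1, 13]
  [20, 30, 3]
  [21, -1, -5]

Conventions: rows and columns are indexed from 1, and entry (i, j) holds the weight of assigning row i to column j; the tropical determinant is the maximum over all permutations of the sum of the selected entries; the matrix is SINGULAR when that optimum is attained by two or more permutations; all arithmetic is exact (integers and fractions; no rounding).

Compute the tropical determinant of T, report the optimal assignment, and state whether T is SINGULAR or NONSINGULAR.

σ = (1, 2, 3): 3 + 30 + (-5) = 28
σ = (1, 3, 2): 3 + 3 + (-1) = 5
σ = (2, 1, 3): 1 + 20 + (-5) = 16
σ = (2, 3, 1): 1 + 3 + 21 = 25
σ = (3, 1, 2): 13 + 20 + (-1) = 32
σ = (3, 2, 1): 13 + 30 + 21 = 64
Optimal value attained by: σ = (3, 2, 1).
Answer: det⊕(T) = 64; verdict: NONSINGULAR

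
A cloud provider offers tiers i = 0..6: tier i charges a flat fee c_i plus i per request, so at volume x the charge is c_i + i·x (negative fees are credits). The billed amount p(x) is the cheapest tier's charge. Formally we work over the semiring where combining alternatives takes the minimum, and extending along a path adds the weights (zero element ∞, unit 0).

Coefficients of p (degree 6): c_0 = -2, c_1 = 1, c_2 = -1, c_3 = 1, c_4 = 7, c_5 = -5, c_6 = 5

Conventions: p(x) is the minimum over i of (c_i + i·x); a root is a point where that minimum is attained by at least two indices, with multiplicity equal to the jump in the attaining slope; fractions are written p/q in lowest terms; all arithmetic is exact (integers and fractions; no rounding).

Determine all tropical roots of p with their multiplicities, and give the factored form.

hull edge (i=0, c=-2) to (i=5, c=-5): slope -3/5, span 5
hull edge (i=5, c=-5) to (i=6, c=5): slope 10, span 1
Factored form: p(x) = 5 ⊗ (x ⊕ (-10)) ⊗ (x ⊕ 3/5) ⊗ (x ⊕ 3/5) ⊗ (x ⊕ 3/5) ⊗ (x ⊕ 3/5) ⊗ (x ⊕ 3/5)
Answer: roots = -10 (mult 1), 3/5 (mult 5)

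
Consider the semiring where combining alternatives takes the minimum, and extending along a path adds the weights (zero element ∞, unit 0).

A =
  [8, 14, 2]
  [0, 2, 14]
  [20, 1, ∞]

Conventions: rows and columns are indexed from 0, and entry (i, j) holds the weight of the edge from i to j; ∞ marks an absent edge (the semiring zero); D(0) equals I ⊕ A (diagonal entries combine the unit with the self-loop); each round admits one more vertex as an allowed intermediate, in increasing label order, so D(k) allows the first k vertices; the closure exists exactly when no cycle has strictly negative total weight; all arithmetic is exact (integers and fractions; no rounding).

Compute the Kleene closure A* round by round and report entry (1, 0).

D(0):
  [0, 14, 2]
  [0, 0, 14]
  [20, 1, 0]
D(1):
  [0, 14, 2]
  [0, 0, 2]
  [20, 1, 0]
D(2):
  [0, 14, 2]
  [0, 0, 2]
  [1, 1, 0]
D(3):
  [0, 3, 2]
  [0, 0, 2]
  [1, 1, 0]
Answer: A*[1][0] = 0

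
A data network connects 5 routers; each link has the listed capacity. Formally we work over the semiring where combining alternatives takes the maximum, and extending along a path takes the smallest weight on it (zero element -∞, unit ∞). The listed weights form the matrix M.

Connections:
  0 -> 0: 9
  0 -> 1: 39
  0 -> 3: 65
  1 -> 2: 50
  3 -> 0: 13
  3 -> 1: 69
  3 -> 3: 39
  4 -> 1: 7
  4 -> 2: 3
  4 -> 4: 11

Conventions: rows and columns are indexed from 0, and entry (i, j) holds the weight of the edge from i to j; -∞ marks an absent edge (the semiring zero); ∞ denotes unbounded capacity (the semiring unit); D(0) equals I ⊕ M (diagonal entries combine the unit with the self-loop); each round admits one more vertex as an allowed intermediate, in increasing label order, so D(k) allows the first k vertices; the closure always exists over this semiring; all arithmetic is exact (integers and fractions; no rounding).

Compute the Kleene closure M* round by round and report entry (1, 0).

D(0):
  [∞, 39, -∞, 65, -∞]
  [-∞, ∞, 50, -∞, -∞]
  [-∞, -∞, ∞, -∞, -∞]
  [13, 69, -∞, ∞, -∞]
  [-∞, 7, 3, -∞, ∞]
D(1):
  [∞, 39, -∞, 65, -∞]
  [-∞, ∞, 50, -∞, -∞]
  [-∞, -∞, ∞, -∞, -∞]
  [13, 69, -∞, ∞, -∞]
  [-∞, 7, 3, -∞, ∞]
D(2):
  [∞, 39, 39, 65, -∞]
  [-∞, ∞, 50, -∞, -∞]
  [-∞, -∞, ∞, -∞, -∞]
  [13, 69, 50, ∞, -∞]
  [-∞, 7, 7, -∞, ∞]
D(3):
  [∞, 39, 39, 65, -∞]
  [-∞, ∞, 50, -∞, -∞]
  [-∞, -∞, ∞, -∞, -∞]
  [13, 69, 50, ∞, -∞]
  [-∞, 7, 7, -∞, ∞]
D(4):
  [∞, 65, 50, 65, -∞]
  [-∞, ∞, 50, -∞, -∞]
  [-∞, -∞, ∞, -∞, -∞]
  [13, 69, 50, ∞, -∞]
  [-∞, 7, 7, -∞, ∞]
D(5):
  [∞, 65, 50, 65, -∞]
  [-∞, ∞, 50, -∞, -∞]
  [-∞, -∞, ∞, -∞, -∞]
  [13, 69, 50, ∞, -∞]
  [-∞, 7, 7, -∞, ∞]
Answer: M*[1][0] = -∞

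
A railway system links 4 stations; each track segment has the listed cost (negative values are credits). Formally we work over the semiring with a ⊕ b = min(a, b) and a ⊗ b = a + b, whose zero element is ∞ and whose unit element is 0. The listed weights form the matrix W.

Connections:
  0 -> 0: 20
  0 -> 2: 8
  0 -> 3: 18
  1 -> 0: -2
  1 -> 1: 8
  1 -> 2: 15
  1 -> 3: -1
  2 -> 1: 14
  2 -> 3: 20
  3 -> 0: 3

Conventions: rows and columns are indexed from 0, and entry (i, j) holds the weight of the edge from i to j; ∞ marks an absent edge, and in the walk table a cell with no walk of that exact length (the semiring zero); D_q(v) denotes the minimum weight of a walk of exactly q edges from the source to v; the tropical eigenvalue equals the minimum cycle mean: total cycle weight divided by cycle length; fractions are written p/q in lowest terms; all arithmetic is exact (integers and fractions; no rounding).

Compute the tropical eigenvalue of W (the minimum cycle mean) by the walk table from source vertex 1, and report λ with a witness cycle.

q=0: [∞, 0, ∞, ∞]
q=1: [-2, 8, 15, -1]
q=2: [2, 16, 6, 7]
q=3: [10, 20, 10, 15]
q=4: [18, 24, 18, 19]
Optimal cycle mean attained by: cycle 0->2->1->3->0, total 8 + 14 + (-1) + 3, length 4.
Answer: λ = 6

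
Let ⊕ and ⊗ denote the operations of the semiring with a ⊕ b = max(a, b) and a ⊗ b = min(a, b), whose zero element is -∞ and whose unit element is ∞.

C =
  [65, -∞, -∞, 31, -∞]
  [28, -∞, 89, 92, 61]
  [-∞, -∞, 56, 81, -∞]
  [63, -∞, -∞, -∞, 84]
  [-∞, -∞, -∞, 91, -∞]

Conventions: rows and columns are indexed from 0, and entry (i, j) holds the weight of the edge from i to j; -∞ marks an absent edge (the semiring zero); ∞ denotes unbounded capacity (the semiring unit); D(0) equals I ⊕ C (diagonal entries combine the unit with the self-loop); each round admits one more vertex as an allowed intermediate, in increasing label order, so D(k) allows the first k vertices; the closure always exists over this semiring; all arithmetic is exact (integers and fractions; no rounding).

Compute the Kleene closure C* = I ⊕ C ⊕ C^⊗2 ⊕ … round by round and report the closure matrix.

D(0):
  [∞, -∞, -∞, 31, -∞]
  [28, ∞, 89, 92, 61]
  [-∞, -∞, ∞, 81, -∞]
  [63, -∞, -∞, ∞, 84]
  [-∞, -∞, -∞, 91, ∞]
D(1):
  [∞, -∞, -∞, 31, -∞]
  [28, ∞, 89, 92, 61]
  [-∞, -∞, ∞, 81, -∞]
  [63, -∞, -∞, ∞, 84]
  [-∞, -∞, -∞, 91, ∞]
D(2):
  [∞, -∞, -∞, 31, -∞]
  [28, ∞, 89, 92, 61]
  [-∞, -∞, ∞, 81, -∞]
  [63, -∞, -∞, ∞, 84]
  [-∞, -∞, -∞, 91, ∞]
D(3):
  [∞, -∞, -∞, 31, -∞]
  [28, ∞, 89, 92, 61]
  [-∞, -∞, ∞, 81, -∞]
  [63, -∞, -∞, ∞, 84]
  [-∞, -∞, -∞, 91, ∞]
D(4):
  [∞, -∞, -∞, 31, 31]
  [63, ∞, 89, 92, 84]
  [63, -∞, ∞, 81, 81]
  [63, -∞, -∞, ∞, 84]
  [63, -∞, -∞, 91, ∞]
D(5):
  [∞, -∞, -∞, 31, 31]
  [63, ∞, 89, 92, 84]
  [63, -∞, ∞, 81, 81]
  [63, -∞, -∞, ∞, 84]
  [63, -∞, -∞, 91, ∞]
Answer: C* = [[∞, -∞, -∞, 31, 31], [63, ∞, 89, 92, 84], [63, -∞, ∞, 81, 81], [63, -∞, -∞, ∞, 84], [63, -∞, -∞, 91, ∞]]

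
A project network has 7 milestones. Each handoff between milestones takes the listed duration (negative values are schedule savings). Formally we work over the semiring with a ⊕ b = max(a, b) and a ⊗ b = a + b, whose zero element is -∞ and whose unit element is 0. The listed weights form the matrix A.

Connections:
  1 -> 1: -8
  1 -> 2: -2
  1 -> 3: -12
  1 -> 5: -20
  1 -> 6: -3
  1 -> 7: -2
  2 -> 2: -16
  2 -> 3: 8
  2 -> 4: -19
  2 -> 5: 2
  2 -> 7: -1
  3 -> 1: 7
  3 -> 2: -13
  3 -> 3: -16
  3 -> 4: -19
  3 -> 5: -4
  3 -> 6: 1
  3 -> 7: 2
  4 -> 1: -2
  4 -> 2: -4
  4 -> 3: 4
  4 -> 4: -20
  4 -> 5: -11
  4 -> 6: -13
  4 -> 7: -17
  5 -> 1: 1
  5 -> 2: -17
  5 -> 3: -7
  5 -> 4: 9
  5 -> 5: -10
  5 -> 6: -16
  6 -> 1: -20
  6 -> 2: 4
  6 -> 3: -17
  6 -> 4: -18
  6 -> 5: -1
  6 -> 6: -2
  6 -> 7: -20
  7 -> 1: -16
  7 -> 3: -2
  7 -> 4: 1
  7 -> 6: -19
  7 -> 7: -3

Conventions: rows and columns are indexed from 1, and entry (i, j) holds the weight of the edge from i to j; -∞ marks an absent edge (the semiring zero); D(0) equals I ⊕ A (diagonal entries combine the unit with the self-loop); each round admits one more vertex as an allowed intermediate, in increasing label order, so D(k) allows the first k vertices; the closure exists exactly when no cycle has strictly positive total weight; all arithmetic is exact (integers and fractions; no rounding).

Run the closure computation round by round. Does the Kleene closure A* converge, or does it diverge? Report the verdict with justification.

D(0):
  [0, -2, -12, -∞, -20, -3, -2]
  [-∞, 0, 8, -19, 2, -∞, -1]
  [7, -13, 0, -19, -4, 1, 2]
  [-2, -4, 4, 0, -11, -13, -17]
  [1, -17, -7, 9, 0, -16, -∞]
  [-20, 4, -17, -18, -1, 0, -20]
  [-16, -∞, -2, 1, -∞, -19, 0]
D(1):
  [0, -2, -12, -∞, -20, -3, -2]
  [-∞, 0, 8, -19, 2, -∞, -1]
  [7, 5, 0, -19, -4, 4, 5]
  [-2, -4, 4, 0, -11, -5, -4]
  [1, -1, -7, 9, 0, -2, -1]
  [-20, 4, -17, -18, -1, 0, -20]
  [-16, -18, -2, 1, -36, -19, 0]
Detection: at round 2, diagonal entry (3, 3) turns strictly positive.
Key observation: the cycle 3->1->2->3 has total weight 7 + (-2) + 8, which is strictly positive.
Answer: DIVERGES — positive cycle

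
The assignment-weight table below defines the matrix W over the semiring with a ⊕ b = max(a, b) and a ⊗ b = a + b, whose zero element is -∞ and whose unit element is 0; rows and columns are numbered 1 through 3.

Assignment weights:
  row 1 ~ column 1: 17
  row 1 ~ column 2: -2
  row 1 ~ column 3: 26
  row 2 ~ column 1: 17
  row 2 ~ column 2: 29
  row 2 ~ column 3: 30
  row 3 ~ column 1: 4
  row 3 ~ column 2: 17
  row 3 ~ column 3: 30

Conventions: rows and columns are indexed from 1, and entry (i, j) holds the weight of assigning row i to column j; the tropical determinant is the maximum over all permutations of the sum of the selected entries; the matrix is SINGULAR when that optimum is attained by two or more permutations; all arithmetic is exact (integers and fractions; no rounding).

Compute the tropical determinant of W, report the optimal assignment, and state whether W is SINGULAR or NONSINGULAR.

σ = (1, 2, 3): 17 + 29 + 30 = 76
σ = (1, 3, 2): 17 + 30 + 17 = 64
σ = (2, 1, 3): (-2) + 17 + 30 = 45
σ = (2, 3, 1): (-2) + 30 + 4 = 32
σ = (3, 1, 2): 26 + 17 + 17 = 60
σ = (3, 2, 1): 26 + 29 + 4 = 59
Optimal value attained by: σ = (1, 2, 3).
Answer: det⊕(W) = 76; verdict: NONSINGULAR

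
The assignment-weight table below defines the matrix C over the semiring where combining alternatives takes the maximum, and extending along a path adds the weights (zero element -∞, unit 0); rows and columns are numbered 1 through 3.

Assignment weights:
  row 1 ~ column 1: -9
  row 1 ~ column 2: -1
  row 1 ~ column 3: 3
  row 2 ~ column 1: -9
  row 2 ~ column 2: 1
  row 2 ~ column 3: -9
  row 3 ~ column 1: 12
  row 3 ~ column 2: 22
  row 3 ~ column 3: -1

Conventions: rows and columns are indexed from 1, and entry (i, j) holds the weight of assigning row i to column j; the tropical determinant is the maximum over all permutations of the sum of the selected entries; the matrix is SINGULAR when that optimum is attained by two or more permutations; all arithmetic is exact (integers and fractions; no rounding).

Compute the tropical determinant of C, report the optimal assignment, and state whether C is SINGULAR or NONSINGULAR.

σ = (1, 2, 3): (-9) + 1 + (-1) = -9
σ = (1, 3, 2): (-9) + (-9) + 22 = 4
σ = (2, 1, 3): (-1) + (-9) + (-1) = -11
σ = (2, 3, 1): (-1) + (-9) + 12 = 2
σ = (3, 1, 2): 3 + (-9) + 22 = 16
σ = (3, 2, 1): 3 + 1 + 12 = 16
Optimal value attained by: σ = (3, 1, 2).
Answer: det⊕(C) = 16; verdict: SINGULAR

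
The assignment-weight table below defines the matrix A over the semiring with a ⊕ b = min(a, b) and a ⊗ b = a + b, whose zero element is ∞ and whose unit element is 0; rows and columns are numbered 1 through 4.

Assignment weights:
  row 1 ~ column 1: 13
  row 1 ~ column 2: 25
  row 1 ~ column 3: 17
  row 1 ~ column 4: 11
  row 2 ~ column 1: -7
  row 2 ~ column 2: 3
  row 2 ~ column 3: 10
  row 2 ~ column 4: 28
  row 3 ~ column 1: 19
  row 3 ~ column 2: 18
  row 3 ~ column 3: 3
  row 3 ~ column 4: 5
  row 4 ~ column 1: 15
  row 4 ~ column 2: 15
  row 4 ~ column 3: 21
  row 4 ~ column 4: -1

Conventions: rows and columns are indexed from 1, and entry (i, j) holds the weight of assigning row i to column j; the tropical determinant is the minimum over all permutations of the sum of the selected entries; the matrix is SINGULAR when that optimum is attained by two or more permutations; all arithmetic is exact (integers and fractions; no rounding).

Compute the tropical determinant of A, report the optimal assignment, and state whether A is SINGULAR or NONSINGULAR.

σ = (1, 2, 3, 4): 13 + 3 + 3 + (-1) = 18
σ = (1, 2, 4, 3): 13 + 3 + 5 + 21 = 42
σ = (1, 3, 2, 4): 13 + 10 + 18 + (-1) = 40
σ = (1, 3, 4, 2): 13 + 10 + 5 + 15 = 43
σ = (1, 4, 2, 3): 13 + 28 + 18 + 21 = 80
σ = (1, 4, 3, 2): 13 + 28 + 3 + 15 = 59
σ = (2, 1, 3, 4): 25 + (-7) + 3 + (-1) = 20
σ = (2, 1, 4, 3): 25 + (-7) + 5 + 21 = 44
σ = (2, 3, 1, 4): 25 + 10 + 19 + (-1) = 53
σ = (2, 3, 4, 1): 25 + 10 + 5 + 15 = 55
σ = (2, 4, 1, 3): 25 + 28 + 19 + 21 = 93
σ = (2, 4, 3, 1): 25 + 28 + 3 + 15 = 71
σ = (3, 1, 2, 4): 17 + (-7) + 18 + (-1) = 27
σ = (3, 1, 4, 2): 17 + (-7) + 5 + 15 = 30
σ = (3, 2, 1, 4): 17 + 3 + 19 + (-1) = 38
σ = (3, 2, 4, 1): 17 + 3 + 5 + 15 = 40
σ = (3, 4, 1, 2): 17 + 28 + 19 + 15 = 79
σ = (3, 4, 2, 1): 17 + 28 + 18 + 15 = 78
σ = (4, 1, 2, 3): 11 + (-7) + 18 + 21 = 43
σ = (4, 1, 3, 2): 11 + (-7) + 3 + 15 = 22
σ = (4, 2, 1, 3): 11 + 3 + 19 + 21 = 54
σ = (4, 2, 3, 1): 11 + 3 + 3 + 15 = 32
σ = (4, 3, 1, 2): 11 + 10 + 19 + 15 = 55
σ = (4, 3, 2, 1): 11 + 10 + 18 + 15 = 54
Optimal value attained by: σ = (1, 2, 3, 4).
Answer: det⊕(A) = 18; verdict: NONSINGULAR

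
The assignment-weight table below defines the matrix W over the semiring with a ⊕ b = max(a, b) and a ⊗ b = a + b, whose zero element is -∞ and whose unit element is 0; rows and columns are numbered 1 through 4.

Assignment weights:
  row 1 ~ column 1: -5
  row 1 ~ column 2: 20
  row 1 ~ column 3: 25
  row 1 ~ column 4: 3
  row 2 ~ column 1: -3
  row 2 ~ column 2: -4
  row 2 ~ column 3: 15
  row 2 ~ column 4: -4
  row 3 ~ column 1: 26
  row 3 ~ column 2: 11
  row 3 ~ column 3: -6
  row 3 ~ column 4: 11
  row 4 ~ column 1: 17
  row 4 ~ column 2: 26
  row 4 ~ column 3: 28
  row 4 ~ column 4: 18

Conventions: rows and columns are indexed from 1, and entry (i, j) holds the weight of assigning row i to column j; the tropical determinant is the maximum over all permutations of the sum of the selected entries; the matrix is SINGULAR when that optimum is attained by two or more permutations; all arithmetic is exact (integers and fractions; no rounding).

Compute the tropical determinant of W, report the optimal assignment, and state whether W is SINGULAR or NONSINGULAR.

σ = (1, 2, 3, 4): (-5) + (-4) + (-6) + 18 = 3
σ = (1, 2, 4, 3): (-5) + (-4) + 11 + 28 = 30
σ = (1, 3, 2, 4): (-5) + 15 + 11 + 18 = 39
σ = (1, 3, 4, 2): (-5) + 15 + 11 + 26 = 47
σ = (1, 4, 2, 3): (-5) + (-4) + 11 + 28 = 30
σ = (1, 4, 3, 2): (-5) + (-4) + (-6) + 26 = 11
σ = (2, 1, 3, 4): 20 + (-3) + (-6) + 18 = 29
σ = (2, 1, 4, 3): 20 + (-3) + 11 + 28 = 56
σ = (2, 3, 1, 4): 20 + 15 + 26 + 18 = 79
σ = (2, 3, 4, 1): 20 + 15 + 11 + 17 = 63
σ = (2, 4, 1, 3): 20 + (-4) + 26 + 28 = 70
σ = (2, 4, 3, 1): 20 + (-4) + (-6) + 17 = 27
σ = (3, 1, 2, 4): 25 + (-3) + 11 + 18 = 51
σ = (3, 1, 4, 2): 25 + (-3) + 11 + 26 = 59
σ = (3, 2, 1, 4): 25 + (-4) + 26 + 18 = 65
σ = (3, 2, 4, 1): 25 + (-4) + 11 + 17 = 49
σ = (3, 4, 1, 2): 25 + (-4) + 26 + 26 = 73
σ = (3, 4, 2, 1): 25 + (-4) + 11 + 17 = 49
σ = (4, 1, 2, 3): 3 + (-3) + 11 + 28 = 39
σ = (4, 1, 3, 2): 3 + (-3) + (-6) + 26 = 20
σ = (4, 2, 1, 3): 3 + (-4) + 26 + 28 = 53
σ = (4, 2, 3, 1): 3 + (-4) + (-6) + 17 = 10
σ = (4, 3, 1, 2): 3 + 15 + 26 + 26 = 70
σ = (4, 3, 2, 1): 3 + 15 + 11 + 17 = 46
Optimal value attained by: σ = (2, 3, 1, 4).
Answer: det⊕(W) = 79; verdict: NONSINGULAR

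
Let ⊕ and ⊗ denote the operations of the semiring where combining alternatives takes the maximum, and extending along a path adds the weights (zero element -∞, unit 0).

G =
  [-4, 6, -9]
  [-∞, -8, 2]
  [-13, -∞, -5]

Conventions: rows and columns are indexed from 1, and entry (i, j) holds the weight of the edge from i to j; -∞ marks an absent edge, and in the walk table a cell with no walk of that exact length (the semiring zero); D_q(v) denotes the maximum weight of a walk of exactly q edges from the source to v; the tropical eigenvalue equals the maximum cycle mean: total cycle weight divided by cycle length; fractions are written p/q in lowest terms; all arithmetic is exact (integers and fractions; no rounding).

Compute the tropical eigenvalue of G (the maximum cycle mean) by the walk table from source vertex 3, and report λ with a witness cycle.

q=0: [-∞, -∞, 0]
q=1: [-13, -∞, -5]
q=2: [-17, -7, -10]
q=3: [-21, -11, -5]
Optimal cycle mean attained by: cycle 1->2->3->1, total 6 + 2 + (-13), length 3.
Answer: λ = -5/3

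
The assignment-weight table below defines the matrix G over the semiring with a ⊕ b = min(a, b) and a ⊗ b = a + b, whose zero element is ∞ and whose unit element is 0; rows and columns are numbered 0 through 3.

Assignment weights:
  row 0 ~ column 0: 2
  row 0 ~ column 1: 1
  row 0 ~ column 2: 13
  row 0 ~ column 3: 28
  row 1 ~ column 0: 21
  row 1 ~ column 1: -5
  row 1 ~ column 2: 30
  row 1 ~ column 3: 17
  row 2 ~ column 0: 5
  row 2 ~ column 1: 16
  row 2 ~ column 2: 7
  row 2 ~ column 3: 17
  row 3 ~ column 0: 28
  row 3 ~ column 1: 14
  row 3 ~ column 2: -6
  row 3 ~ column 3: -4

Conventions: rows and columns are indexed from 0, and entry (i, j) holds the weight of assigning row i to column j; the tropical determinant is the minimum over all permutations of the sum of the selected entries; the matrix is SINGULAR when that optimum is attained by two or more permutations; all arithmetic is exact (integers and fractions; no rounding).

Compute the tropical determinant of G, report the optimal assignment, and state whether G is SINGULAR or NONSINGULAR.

σ = (0, 1, 2, 3): 2 + (-5) + 7 + (-4) = 0
σ = (0, 1, 3, 2): 2 + (-5) + 17 + (-6) = 8
σ = (0, 2, 1, 3): 2 + 30 + 16 + (-4) = 44
σ = (0, 2, 3, 1): 2 + 30 + 17 + 14 = 63
σ = (0, 3, 1, 2): 2 + 17 + 16 + (-6) = 29
σ = (0, 3, 2, 1): 2 + 17 + 7 + 14 = 40
σ = (1, 0, 2, 3): 1 + 21 + 7 + (-4) = 25
σ = (1, 0, 3, 2): 1 + 21 + 17 + (-6) = 33
σ = (1, 2, 0, 3): 1 + 30 + 5 + (-4) = 32
σ = (1, 2, 3, 0): 1 + 30 + 17 + 28 = 76
σ = (1, 3, 0, 2): 1 + 17 + 5 + (-6) = 17
σ = (1, 3, 2, 0): 1 + 17 + 7 + 28 = 53
σ = (2, 0, 1, 3): 13 + 21 + 16 + (-4) = 46
σ = (2, 0, 3, 1): 13 + 21 + 17 + 14 = 65
σ = (2, 1, 0, 3): 13 + (-5) + 5 + (-4) = 9
σ = (2, 1, 3, 0): 13 + (-5) + 17 + 28 = 53
σ = (2, 3, 0, 1): 13 + 17 + 5 + 14 = 49
σ = (2, 3, 1, 0): 13 + 17 + 16 + 28 = 74
σ = (3, 0, 1, 2): 28 + 21 + 16 + (-6) = 59
σ = (3, 0, 2, 1): 28 + 21 + 7 + 14 = 70
σ = (3, 1, 0, 2): 28 + (-5) + 5 + (-6) = 22
σ = (3, 1, 2, 0): 28 + (-5) + 7 + 28 = 58
σ = (3, 2, 0, 1): 28 + 30 + 5 + 14 = 77
σ = (3, 2, 1, 0): 28 + 30 + 16 + 28 = 102
Optimal value attained by: σ = (0, 1, 2, 3).
Answer: det⊕(G) = 0; verdict: NONSINGULAR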